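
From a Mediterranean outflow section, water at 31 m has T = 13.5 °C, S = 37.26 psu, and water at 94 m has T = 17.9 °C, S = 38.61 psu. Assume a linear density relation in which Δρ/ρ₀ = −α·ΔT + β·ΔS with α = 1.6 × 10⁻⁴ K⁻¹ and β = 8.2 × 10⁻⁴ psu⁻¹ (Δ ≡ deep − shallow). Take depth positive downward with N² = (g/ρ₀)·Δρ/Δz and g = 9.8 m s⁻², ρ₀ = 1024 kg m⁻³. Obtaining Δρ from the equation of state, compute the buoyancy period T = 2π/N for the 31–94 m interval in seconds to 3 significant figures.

ΔT = +4.4 K, ΔS = +1.35 psu (deep − shallow).
Δρ/ρ₀ = −αΔT + βΔS = -7.04 × 10⁻⁴ + 1.107 × 10⁻³ = 4.03 × 10⁻⁴, so Δρ ≈ 0.4127 kg m⁻³.
N² = (g/ρ₀)·Δρ/Δz = g·(Δρ/ρ₀)/Δz = 9.8 × 4.03 × 10⁻⁴ / 63 = 6.2689 × 10⁻⁵ s⁻².
N = √(6.2689 × 10⁻⁵) = 7.9176 × 10⁻³ rad s⁻¹ → T = 2π/N = 793.57 s ≈ 794 s.

794 s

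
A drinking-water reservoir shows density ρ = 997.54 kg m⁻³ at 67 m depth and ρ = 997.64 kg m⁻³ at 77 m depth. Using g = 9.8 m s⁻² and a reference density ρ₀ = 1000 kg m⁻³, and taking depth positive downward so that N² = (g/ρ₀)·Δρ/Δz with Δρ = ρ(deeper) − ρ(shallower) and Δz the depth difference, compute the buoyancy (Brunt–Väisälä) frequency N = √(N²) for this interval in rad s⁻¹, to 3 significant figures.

9.90 × 10⁻³ rad s⁻¹

Δρ = 997.64 − 997.54 = 0.10 kg m⁻³ over Δz = 77 − 67 = 10 m.
N² = (9.8/1000) × (0.10/10) = 9.8000 × 10⁻⁵ s⁻².
N = √(9.8000 × 10⁻⁵) = 9.8995 × 10⁻³ rad s⁻¹ ≈ 9.90 × 10⁻³ rad s⁻¹.
N² > 0, so the interval is statically stable.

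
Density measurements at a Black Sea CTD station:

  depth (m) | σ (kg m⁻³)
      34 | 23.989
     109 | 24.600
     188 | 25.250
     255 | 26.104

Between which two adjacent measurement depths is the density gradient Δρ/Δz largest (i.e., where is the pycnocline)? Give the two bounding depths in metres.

Compute the density gradient over each adjacent pair:
  34–109 m: Δρ/Δz = 0.611/75 = 8.1 × 10⁻³ kg m⁻⁴
  109–188 m: Δρ/Δz = 0.650/79 = 8.2 × 10⁻³ kg m⁻⁴
  188–255 m: Δρ/Δz = 0.854/67 = 0.013 kg m⁻⁴
The largest gradient is in the 188–255 m interval — the pycnocline.

188–255 m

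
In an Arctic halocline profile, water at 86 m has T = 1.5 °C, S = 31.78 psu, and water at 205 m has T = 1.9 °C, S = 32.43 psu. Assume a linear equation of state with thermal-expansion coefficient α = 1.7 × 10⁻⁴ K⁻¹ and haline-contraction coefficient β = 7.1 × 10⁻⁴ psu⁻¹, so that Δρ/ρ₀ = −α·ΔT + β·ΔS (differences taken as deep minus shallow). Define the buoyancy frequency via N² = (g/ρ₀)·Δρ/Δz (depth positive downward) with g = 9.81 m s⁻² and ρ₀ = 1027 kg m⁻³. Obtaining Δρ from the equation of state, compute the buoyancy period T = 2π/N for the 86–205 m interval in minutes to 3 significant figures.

18.4 min

ΔT = +0.4 K, ΔS = +0.65 psu (deep − shallow).
Δρ/ρ₀ = −αΔT + βΔS = -6.80 × 10⁻⁵ + 4.615 × 10⁻⁴ = 3.935 × 10⁻⁴, so Δρ ≈ 0.4041 kg m⁻³.
N² = (g/ρ₀)·Δρ/Δz = g·(Δρ/ρ₀)/Δz = 9.81 × 3.935 × 10⁻⁴ / 119 = 3.2439 × 10⁻⁵ s⁻².
N = √(3.2439 × 10⁻⁵) = 5.6955 × 10⁻³ rad s⁻¹ → T = 2π/N = 1.1032 × 10³ s = 18.387 min ≈ 18.4 min.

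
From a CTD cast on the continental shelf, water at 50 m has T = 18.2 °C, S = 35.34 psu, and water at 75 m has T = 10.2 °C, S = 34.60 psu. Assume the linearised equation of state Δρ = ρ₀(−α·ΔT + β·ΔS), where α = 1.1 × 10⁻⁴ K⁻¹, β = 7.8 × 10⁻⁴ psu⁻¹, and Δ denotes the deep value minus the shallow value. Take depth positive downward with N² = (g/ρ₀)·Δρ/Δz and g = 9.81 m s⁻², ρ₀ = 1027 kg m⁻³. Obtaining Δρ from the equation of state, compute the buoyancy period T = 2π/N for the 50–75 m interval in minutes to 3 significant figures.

ΔT = -8.0 K, ΔS = -0.74 psu (deep − shallow).
Δρ/ρ₀ = −αΔT + βΔS = 8.80 × 10⁻⁴ − 5.772 × 10⁻⁴ = 3.028 × 10⁻⁴, so Δρ ≈ 0.3110 kg m⁻³.
N² = (g/ρ₀)·Δρ/Δz = g·(Δρ/ρ₀)/Δz = 9.81 × 3.028 × 10⁻⁴ / 25 = 1.1882 × 10⁻⁴ s⁻².
N = √(1.1882 × 10⁻⁴) = 0.010900 rad s⁻¹ → T = 2π/N = 576.44 s = 9.6073 min ≈ 9.61 min.

9.61 min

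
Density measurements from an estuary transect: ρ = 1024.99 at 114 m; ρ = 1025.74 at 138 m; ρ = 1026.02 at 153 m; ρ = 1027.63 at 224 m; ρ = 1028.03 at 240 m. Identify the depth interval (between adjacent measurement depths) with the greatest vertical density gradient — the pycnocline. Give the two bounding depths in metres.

114–138 m

Compute the density gradient over each adjacent pair:
  114–138 m: Δρ/Δz = 0.75/24 = 0.031 kg m⁻⁴
  138–153 m: Δρ/Δz = 0.28/15 = 0.019 kg m⁻⁴
  153–224 m: Δρ/Δz = 1.61/71 = 0.023 kg m⁻⁴
  224–240 m: Δρ/Δz = 0.40/16 = 0.025 kg m⁻⁴
The largest gradient is in the 114–138 m interval — the pycnocline.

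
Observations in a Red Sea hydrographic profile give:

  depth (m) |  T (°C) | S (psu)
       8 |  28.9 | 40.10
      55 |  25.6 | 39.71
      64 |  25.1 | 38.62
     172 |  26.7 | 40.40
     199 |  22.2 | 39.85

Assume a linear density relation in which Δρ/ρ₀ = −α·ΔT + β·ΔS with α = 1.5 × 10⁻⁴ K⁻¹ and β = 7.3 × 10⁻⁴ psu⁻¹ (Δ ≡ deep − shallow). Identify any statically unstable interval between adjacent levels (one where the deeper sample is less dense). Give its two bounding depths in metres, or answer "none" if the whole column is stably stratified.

Evaluate Δρ/ρ₀ = −αΔT + βΔS across each adjacent pair:
  8–55 m: −αΔT+βΔS = −(1.5 × 10⁻⁴)(-3.3)+(7.3 × 10⁻⁴)(-0.39) = 2.1 × 10⁻⁴ → stable
  55–64 m: −αΔT+βΔS = −(1.5 × 10⁻⁴)(-0.5)+(7.3 × 10⁻⁴)(-1.09) = -7.2 × 10⁻⁴ → UNSTABLE
  64–172 m: −αΔT+βΔS = −(1.5 × 10⁻⁴)(+1.6)+(7.3 × 10⁻⁴)(+1.78) = 1.1 × 10⁻³ → stable
  172–199 m: −αΔT+βΔS = −(1.5 × 10⁻⁴)(-4.5)+(7.3 × 10⁻⁴)(-0.55) = 2.7 × 10⁻⁴ → stable
The 55–64 m interval has Δρ < 0: lighter water underlies denser water.

55–64 m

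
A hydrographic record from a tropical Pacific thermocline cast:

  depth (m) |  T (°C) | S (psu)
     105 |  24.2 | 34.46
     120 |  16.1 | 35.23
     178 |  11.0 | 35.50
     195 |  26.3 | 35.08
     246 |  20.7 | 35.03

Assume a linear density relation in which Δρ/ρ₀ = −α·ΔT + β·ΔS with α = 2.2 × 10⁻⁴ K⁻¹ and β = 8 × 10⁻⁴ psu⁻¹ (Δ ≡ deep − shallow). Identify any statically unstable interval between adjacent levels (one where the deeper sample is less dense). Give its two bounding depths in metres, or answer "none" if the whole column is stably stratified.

178–195 m

Evaluate Δρ/ρ₀ = −αΔT + βΔS across each adjacent pair:
  105–120 m: −αΔT+βΔS = −(2.2 × 10⁻⁴)(-8.1)+(8 × 10⁻⁴)(+0.77) = 2.4 × 10⁻³ → stable
  120–178 m: −αΔT+βΔS = −(2.2 × 10⁻⁴)(-5.1)+(8 × 10⁻⁴)(+0.27) = 1.3 × 10⁻³ → stable
  178–195 m: −αΔT+βΔS = −(2.2 × 10⁻⁴)(+15.3)+(8 × 10⁻⁴)(-0.42) = -3.7 × 10⁻³ → UNSTABLE
  195–246 m: −αΔT+βΔS = −(2.2 × 10⁻⁴)(-5.6)+(8 × 10⁻⁴)(-0.05) = 1.2 × 10⁻³ → stable
The 178–195 m interval has Δρ < 0: lighter water underlies denser water.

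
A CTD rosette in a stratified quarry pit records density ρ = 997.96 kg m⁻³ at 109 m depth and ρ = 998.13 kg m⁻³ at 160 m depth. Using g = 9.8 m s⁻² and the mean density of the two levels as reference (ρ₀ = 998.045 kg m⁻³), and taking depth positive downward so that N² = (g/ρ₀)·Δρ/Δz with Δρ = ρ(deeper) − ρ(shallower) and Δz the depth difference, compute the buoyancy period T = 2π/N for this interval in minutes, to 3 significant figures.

18.3 min

Δρ = 998.13 − 997.96 = 0.17 kg m⁻³ over Δz = 160 − 109 = 51 m.
N² = (9.8/998.045) × (0.17/51) = 3.2731 × 10⁻⁵ s⁻².
N = √(3.2731 × 10⁻⁵) = 5.7211 × 10⁻³ rad s⁻¹, so T = 2π/N = 1.0982 × 10³ s = 18.303 min ≈ 18.3 min.
Since Δρ > 0 the layer is stably stratified.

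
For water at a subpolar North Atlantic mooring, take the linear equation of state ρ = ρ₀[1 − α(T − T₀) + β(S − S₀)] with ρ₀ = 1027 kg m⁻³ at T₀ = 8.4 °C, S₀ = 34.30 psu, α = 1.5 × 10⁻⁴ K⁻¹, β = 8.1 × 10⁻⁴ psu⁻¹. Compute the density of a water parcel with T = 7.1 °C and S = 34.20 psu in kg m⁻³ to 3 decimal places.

T − T₀ = -1.3 K, S − S₀ = -0.10 psu.
Bracket = 1 − α·(-1.3) + β·(-0.10) = 1 + (1.14 × 10⁻⁴) = 1.0001140.
ρ = 1027 × 1.0001140 = 1027.117 kg m⁻³.

1027.117 kg m⁻³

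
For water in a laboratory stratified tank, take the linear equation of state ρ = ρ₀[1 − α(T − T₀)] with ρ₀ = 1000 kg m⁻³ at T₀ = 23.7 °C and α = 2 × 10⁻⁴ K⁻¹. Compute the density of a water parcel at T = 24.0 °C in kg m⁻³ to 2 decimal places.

T − T₀ = +0.3 K.
Bracket = 1 − α·(+0.3) = 1 + (-6.00 × 10⁻⁵) = 0.9999400.
ρ = 1000 × 0.9999400 = 999.94 kg m⁻³.

999.94 kg m⁻³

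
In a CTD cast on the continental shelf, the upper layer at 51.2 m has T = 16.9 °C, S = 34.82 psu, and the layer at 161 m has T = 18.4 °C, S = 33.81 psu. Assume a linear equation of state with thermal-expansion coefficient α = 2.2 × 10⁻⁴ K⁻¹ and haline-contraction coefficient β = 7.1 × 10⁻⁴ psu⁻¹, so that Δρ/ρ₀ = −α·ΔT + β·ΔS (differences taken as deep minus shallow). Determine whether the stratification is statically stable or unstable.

unstable

ΔT = 18.4 − 16.9 = +1.5 K and ΔS = 33.81 − 34.82 = -1.01 psu (deep − shallow).
−αΔT = -3.30 × 10⁻⁴; βΔS = -7.171 × 10⁻⁴; sum Δρ/ρ₀ = -1.0471 × 10⁻³.
Δρ/ρ₀ < 0, so Δρ < 0: deeper water is lighter → statically unstable; the column would overturn.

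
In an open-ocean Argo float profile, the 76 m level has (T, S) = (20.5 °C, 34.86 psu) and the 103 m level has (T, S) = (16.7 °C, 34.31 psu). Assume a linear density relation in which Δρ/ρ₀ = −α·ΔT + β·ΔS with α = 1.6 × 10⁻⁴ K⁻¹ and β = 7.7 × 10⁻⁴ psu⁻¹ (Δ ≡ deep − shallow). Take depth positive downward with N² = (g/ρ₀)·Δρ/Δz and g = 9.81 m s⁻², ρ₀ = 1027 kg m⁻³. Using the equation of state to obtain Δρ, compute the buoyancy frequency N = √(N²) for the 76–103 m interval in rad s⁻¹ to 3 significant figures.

ΔT = -3.8 K, ΔS = -0.55 psu (deep − shallow).
Δρ/ρ₀ = −αΔT + βΔS = 6.08 × 10⁻⁴ − 4.235 × 10⁻⁴ = 1.845 × 10⁻⁴, so Δρ ≈ 0.1895 kg m⁻³.
N² = (g/ρ₀)·Δρ/Δz = g·(Δρ/ρ₀)/Δz = 9.81 × 1.845 × 10⁻⁴ / 27 = 6.7035 × 10⁻⁵ s⁻².
N = √(6.7035 × 10⁻⁵) = 8.1875 × 10⁻³ rad s⁻¹ ≈ 8.19 × 10⁻³ rad s⁻¹.

8.19 × 10⁻³ rad s⁻¹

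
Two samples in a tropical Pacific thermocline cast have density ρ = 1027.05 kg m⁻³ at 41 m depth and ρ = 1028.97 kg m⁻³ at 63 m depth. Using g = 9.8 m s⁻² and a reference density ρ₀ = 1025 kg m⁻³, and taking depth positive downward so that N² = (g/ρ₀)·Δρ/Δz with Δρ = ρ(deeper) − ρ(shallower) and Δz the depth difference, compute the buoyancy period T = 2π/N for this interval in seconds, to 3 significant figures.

218 s

Δρ = 1028.97 − 1027.05 = 1.92 kg m⁻³ over Δz = 63 − 41 = 22 m.
N² = (9.8/1025) × (1.92/22) = 8.3441 × 10⁻⁴ s⁻².
N = √(8.3441 × 10⁻⁴) = 0.028886 rad s⁻¹, so T = 2π/N = 217.52 s ≈ 218 s.
A positive N² confirms static stability across the interval.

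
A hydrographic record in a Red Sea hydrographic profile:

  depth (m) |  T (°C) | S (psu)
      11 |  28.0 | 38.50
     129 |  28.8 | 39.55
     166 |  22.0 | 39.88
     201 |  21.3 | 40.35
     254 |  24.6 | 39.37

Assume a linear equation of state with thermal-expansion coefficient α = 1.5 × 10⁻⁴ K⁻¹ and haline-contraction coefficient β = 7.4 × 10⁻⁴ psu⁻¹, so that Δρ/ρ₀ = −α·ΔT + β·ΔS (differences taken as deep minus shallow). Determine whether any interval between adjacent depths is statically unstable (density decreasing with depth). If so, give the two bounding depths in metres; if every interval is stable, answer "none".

201–254 m

Evaluate Δρ/ρ₀ = −αΔT + βΔS across each adjacent pair:
  11–129 m: −αΔT+βΔS = −(1.5 × 10⁻⁴)(+0.8)+(7.4 × 10⁻⁴)(+1.05) = 6.6 × 10⁻⁴ → stable
  129–166 m: −αΔT+βΔS = −(1.5 × 10⁻⁴)(-6.8)+(7.4 × 10⁻⁴)(+0.33) = 1.3 × 10⁻³ → stable
  166–201 m: −αΔT+βΔS = −(1.5 × 10⁻⁴)(-0.7)+(7.4 × 10⁻⁴)(+0.47) = 4.5 × 10⁻⁴ → stable
  201–254 m: −αΔT+βΔS = −(1.5 × 10⁻⁴)(+3.3)+(7.4 × 10⁻⁴)(-0.98) = -1.2 × 10⁻³ → UNSTABLE
The 201–254 m interval has Δρ < 0: lighter water underlies denser water.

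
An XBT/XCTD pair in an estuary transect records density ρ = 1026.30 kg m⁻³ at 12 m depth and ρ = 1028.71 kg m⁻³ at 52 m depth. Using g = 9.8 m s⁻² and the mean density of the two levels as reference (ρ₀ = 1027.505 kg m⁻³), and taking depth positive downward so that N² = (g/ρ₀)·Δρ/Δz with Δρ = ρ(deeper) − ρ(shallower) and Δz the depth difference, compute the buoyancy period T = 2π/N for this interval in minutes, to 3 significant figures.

4.37 min

Δρ = 1028.71 − 1026.30 = 2.41 kg m⁻³ over Δz = 52 − 12 = 40 m.
N² = (9.8/1027.505) × (2.41/40) = 5.7464 × 10⁻⁴ s⁻².
N = √(5.7464 × 10⁻⁴) = 0.023972 rad s⁻¹, so T = 2π/N = 262.11 s = 4.3685 min ≈ 4.37 min.
A positive N² confirms static stability across the interval.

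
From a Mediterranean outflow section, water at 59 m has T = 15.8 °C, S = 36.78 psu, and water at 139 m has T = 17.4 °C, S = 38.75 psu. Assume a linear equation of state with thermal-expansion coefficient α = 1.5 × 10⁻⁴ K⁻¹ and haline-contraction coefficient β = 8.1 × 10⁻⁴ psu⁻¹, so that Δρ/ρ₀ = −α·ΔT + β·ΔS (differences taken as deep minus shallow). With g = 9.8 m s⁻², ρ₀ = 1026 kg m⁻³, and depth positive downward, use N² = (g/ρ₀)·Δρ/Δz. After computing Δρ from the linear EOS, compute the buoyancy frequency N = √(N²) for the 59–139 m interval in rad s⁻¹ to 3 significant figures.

0.0129 rad s⁻¹

ΔT = +1.6 K, ΔS = +1.97 psu (deep − shallow).
Δρ/ρ₀ = −αΔT + βΔS = -2.40 × 10⁻⁴ + 1.5957 × 10⁻³ = 1.3557 × 10⁻³, so Δρ ≈ 1.391 kg m⁻³.
N² = (g/ρ₀)·Δρ/Δz = g·(Δρ/ρ₀)/Δz = 9.8 × 1.3557 × 10⁻³ / 80 = 1.6607 × 10⁻⁴ s⁻².
N = √(1.6607 × 10⁻⁴) = 0.012887 rad s⁻¹ ≈ 0.0129 rad s⁻¹.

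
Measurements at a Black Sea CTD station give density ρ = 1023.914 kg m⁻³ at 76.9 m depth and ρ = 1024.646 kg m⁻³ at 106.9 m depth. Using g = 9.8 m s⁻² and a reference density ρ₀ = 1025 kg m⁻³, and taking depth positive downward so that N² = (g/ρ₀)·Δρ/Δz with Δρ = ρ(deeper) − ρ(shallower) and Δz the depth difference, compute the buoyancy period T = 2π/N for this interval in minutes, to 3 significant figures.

6.86 min

Δρ = 1024.646 − 1023.914 = 0.732 kg m⁻³ over Δz = 106.9 − 76.9 = 30 m.
N² = (9.8/1025) × (0.732/30) = 2.3329 × 10⁻⁴ s⁻².
N = √(2.3329 × 10⁻⁴) = 0.015274 rad s⁻¹, so T = 2π/N = 411.36 s = 6.8560 min ≈ 6.86 min.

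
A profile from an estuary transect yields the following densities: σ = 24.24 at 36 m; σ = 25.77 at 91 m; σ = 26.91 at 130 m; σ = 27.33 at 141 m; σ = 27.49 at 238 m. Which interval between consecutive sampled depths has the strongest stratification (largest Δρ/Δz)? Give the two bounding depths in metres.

130–141 m

Compute the density gradient over each adjacent pair:
  36–91 m: Δρ/Δz = 1.53/55 = 0.028 kg m⁻⁴
  91–130 m: Δρ/Δz = 1.14/39 = 0.029 kg m⁻⁴
  130–141 m: Δρ/Δz = 0.42/11 = 0.038 kg m⁻⁴
  141–238 m: Δρ/Δz = 0.16/97 = 1.6 × 10⁻³ kg m⁻⁴
The largest gradient is in the 130–141 m interval — the pycnocline.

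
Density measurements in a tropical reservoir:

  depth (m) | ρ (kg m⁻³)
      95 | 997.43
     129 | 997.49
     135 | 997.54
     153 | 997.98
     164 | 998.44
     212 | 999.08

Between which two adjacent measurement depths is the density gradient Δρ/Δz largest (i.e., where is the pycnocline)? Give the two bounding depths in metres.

Compute the density gradient over each adjacent pair:
  95–129 m: Δρ/Δz = 0.06/34 = 1.8 × 10⁻³ kg m⁻⁴
  129–135 m: Δρ/Δz = 0.05/6 = 8.3 × 10⁻³ kg m⁻⁴
  135–153 m: Δρ/Δz = 0.44/18 = 0.024 kg m⁻⁴
  153–164 m: Δρ/Δz = 0.46/11 = 0.042 kg m⁻⁴
  164–212 m: Δρ/Δz = 0.64/48 = 0.013 kg m⁻⁴
The largest gradient is in the 153–164 m interval — the pycnocline.

153–164 m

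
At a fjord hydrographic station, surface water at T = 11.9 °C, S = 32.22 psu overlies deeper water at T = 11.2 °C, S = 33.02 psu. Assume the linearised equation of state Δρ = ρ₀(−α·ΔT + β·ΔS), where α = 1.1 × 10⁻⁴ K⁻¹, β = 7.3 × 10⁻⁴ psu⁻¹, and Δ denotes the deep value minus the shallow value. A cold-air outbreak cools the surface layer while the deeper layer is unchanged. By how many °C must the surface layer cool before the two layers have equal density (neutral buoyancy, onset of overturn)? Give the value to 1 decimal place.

Neutral buoyancy requires Δρ = 0, i.e. −α(T_deep − T_surf′) + β(S_deep − S_surf) = 0.
T_surf′ = T_deep − (β/α)·ΔS = 11.2 − (7.3 × 10⁻⁴/1.1 × 10⁻⁴)·(+0.80) = 5.891 °C.
Cooling required: 11.9 − (5.891) = 6.009 °C.

6.0 °C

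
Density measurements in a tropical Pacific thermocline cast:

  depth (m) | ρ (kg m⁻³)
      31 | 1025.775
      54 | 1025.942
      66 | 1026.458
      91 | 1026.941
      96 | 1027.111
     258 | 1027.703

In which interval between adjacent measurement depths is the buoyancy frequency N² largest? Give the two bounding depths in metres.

Compute the density gradient over each adjacent pair:
  31–54 m: Δρ/Δz = 0.167/23 = 7.3 × 10⁻³ kg m⁻⁴
  54–66 m: Δρ/Δz = 0.516/12 = 0.043 kg m⁻⁴
  66–91 m: Δρ/Δz = 0.483/25 = 0.019 kg m⁻⁴
  91–96 m: Δρ/Δz = 0.170/5 = 0.034 kg m⁻⁴
  96–258 m: Δρ/Δz = 0.592/162 = 3.7 × 10⁻³ kg m⁻⁴
The largest gradient is in the 54–66 m interval — the pycnocline.

54–66 m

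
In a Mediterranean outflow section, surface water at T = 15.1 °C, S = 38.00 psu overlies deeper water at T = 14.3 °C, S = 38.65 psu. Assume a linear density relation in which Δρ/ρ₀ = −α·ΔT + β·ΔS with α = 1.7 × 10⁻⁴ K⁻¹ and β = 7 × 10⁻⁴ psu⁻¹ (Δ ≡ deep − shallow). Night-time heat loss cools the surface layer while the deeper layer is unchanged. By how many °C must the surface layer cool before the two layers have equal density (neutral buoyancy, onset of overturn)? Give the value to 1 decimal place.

Neutral buoyancy requires Δρ = 0, i.e. −α(T_deep − T_surf′) + β(S_deep − S_surf) = 0.
T_surf′ = T_deep − (β/α)·ΔS = 14.3 − (7 × 10⁻⁴/1.7 × 10⁻⁴)·(+0.65) = 11.624 °C.
Cooling required: 15.1 − (11.624) = 3.476 °C.

3.5 °C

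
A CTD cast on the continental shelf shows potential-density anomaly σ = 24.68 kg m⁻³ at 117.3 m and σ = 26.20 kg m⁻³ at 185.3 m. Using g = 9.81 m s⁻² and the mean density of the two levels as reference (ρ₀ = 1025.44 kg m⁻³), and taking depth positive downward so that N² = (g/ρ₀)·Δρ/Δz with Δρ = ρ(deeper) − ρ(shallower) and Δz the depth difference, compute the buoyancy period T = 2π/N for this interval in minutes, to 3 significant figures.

7.16 min

Δρ = 1026.20 − 1024.68 = 1.52 kg m⁻³ over Δz = 185.3 − 117.3 = 68 m.
N² = (9.81/1025.44) × (1.52/68) = 2.1384 × 10⁻⁴ s⁻².
N = √(2.1384 × 10⁻⁴) = 0.014623 rad s⁻¹, so T = 2π/N = 429.68 s = 7.1613 min ≈ 7.16 min.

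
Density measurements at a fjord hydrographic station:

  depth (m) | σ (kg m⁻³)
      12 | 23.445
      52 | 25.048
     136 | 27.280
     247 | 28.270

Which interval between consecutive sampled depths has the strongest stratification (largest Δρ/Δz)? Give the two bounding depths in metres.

Compute the density gradient over each adjacent pair:
  12–52 m: Δρ/Δz = 1.603/40 = 0.040 kg m⁻⁴
  52–136 m: Δρ/Δz = 2.232/84 = 0.027 kg m⁻⁴
  136–247 m: Δρ/Δz = 0.990/111 = 8.9 × 10⁻³ kg m⁻⁴
The largest gradient is in the 12–52 m interval — the pycnocline.

12–52 m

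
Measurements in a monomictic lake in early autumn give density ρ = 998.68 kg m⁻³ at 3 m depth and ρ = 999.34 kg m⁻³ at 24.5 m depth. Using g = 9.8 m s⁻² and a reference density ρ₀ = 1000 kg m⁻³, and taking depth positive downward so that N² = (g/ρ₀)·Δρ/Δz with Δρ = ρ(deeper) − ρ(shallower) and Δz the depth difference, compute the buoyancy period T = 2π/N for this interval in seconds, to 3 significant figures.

Δρ = 999.34 − 998.68 = 0.66 kg m⁻³ over Δz = 24.5 − 3 = 21.5 m.
N² = (9.8/1000) × (0.66/21.5) = 3.0084 × 10⁻⁴ s⁻².
N = √(3.0084 × 10⁻⁴) = 0.017345 rad s⁻¹, so T = 2π/N = 362.25 s ≈ 362 s.

362 s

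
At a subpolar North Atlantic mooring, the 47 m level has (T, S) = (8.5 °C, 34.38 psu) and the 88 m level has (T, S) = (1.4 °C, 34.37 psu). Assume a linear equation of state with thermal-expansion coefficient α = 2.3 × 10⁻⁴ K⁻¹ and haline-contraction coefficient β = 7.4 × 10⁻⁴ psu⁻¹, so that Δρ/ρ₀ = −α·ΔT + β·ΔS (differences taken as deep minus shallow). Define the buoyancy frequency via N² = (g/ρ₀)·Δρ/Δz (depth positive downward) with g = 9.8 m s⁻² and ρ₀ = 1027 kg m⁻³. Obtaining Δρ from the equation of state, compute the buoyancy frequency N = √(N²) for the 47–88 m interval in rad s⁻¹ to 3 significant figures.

0.0197 rad s⁻¹

ΔT = -7.1 K, ΔS = -0.01 psu (deep − shallow).
Δρ/ρ₀ = −αΔT + βΔS = 1.633 × 10⁻³ − 7.40 × 10⁻⁶ = 1.6256 × 10⁻³, so Δρ ≈ 1.669 kg m⁻³.
N² = (g/ρ₀)·Δρ/Δz = g·(Δρ/ρ₀)/Δz = 9.8 × 1.6256 × 10⁻³ / 41 = 3.8856 × 10⁻⁴ s⁻².
N = √(3.8856 × 10⁻⁴) = 0.019712 rad s⁻¹ ≈ 0.0197 rad s⁻¹.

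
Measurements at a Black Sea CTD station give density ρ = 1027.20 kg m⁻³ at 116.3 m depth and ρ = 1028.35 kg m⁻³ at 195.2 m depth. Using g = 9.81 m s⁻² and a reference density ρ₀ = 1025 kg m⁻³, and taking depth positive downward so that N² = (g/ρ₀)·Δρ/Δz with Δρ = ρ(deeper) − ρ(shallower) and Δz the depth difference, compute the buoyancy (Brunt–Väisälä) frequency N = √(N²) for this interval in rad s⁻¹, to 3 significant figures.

Δρ = 1028.35 − 1027.20 = 1.15 kg m⁻³ over Δz = 195.2 − 116.3 = 78.9 m.
N² = (9.81/1025) × (1.15/78.9) = 1.3950 × 10⁻⁴ s⁻².
N = √(1.3950 × 10⁻⁴) = 0.011811 rad s⁻¹ ≈ 0.0118 rad s⁻¹.
Since Δρ > 0 the layer is stably stratified.

0.0118 rad s⁻¹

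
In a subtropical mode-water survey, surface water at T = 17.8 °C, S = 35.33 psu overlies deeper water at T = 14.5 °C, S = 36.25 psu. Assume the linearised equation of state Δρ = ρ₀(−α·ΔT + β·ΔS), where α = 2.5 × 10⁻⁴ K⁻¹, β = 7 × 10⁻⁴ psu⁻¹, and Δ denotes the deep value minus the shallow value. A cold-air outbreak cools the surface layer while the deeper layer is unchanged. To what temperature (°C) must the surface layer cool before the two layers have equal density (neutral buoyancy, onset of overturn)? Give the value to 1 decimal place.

Neutral buoyancy requires Δρ = 0, i.e. −α(T_deep − T_surf′) + β(S_deep − S_surf) = 0.
T_surf′ = T_deep − (β/α)·ΔS = 14.5 − (7 × 10⁻⁴/2.5 × 10⁻⁴)·(+0.92) = 11.924 °C.
Cooling required: 17.8 − (11.924) = 5.876 °C.

11.9 °C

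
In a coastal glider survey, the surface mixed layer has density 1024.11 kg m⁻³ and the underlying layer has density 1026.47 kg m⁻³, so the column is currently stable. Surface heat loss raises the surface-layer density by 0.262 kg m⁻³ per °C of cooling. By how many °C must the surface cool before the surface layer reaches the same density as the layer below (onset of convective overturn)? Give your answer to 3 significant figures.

9.01 °C

Density deficit of the surface layer: 1026.47 − 1024.11 = 2.36 kg m⁻³.
Required change = 2.36 / 0.262 = 9.01 °C.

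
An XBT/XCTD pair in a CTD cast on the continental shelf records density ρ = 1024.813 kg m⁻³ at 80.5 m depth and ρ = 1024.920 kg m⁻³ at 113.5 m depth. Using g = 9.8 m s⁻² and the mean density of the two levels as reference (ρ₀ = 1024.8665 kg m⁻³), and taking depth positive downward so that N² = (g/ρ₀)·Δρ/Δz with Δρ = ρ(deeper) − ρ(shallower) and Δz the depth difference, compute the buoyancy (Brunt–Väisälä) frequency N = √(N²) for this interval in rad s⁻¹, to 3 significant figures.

Δρ = 1024.920 − 1024.813 = 0.107 kg m⁻³ over Δz = 113.5 − 80.5 = 33 m.
N² = (9.8/1024.8665) × (0.107/33) = 3.1005 × 10⁻⁵ s⁻².
N = √(3.1005 × 10⁻⁵) = 5.5682 × 10⁻³ rad s⁻¹ ≈ 5.57 × 10⁻³ rad s⁻¹.

5.57 × 10⁻³ rad s⁻¹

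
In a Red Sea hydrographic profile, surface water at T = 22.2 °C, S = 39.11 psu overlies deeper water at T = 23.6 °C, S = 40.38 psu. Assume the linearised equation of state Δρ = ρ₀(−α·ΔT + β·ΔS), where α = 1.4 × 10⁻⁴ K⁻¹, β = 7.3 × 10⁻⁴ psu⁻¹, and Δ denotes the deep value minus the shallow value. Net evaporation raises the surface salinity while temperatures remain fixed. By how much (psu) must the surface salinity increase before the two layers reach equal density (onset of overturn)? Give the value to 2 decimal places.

1.00 psu

Neutral buoyancy requires −α(T_deep − T_surf) + β(S_deep − S_surf′) = 0.
S_surf′ = S_deep − (α/β)·ΔT = 40.38 − (1.4 × 10⁻⁴/7.3 × 10⁻⁴)·(+1.4) = 40.1115 psu.
Increase required: 40.1115 − 39.11 = 1.0015 psu.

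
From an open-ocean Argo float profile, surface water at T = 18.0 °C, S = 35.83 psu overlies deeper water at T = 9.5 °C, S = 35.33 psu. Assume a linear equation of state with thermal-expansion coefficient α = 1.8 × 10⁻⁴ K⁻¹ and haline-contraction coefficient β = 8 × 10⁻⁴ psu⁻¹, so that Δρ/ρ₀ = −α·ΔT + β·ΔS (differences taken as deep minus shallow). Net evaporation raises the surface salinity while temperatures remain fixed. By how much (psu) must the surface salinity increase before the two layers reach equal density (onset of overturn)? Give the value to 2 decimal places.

1.41 psu

Neutral buoyancy requires −α(T_deep − T_surf) + β(S_deep − S_surf′) = 0.
S_surf′ = S_deep − (α/β)·ΔT = 35.33 − (1.8 × 10⁻⁴/8 × 10⁻⁴)·(-8.5) = 37.2425 psu.
Increase required: 37.2425 − 35.83 = 1.4125 psu.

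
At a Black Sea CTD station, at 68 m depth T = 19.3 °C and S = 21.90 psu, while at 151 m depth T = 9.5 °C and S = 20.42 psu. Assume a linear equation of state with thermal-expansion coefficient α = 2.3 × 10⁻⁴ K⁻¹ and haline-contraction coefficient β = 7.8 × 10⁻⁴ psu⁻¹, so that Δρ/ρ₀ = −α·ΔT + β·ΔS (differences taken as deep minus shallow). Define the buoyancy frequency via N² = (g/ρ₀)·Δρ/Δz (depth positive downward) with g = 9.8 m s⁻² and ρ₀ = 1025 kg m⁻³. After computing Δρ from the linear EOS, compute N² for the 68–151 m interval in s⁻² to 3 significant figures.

1.30 × 10⁻⁴ s⁻²

ΔT = -9.8 K, ΔS = -1.48 psu (deep − shallow).
Δρ/ρ₀ = −αΔT + βΔS = 2.254 × 10⁻³ − 1.1544 × 10⁻³ = 1.0996 × 10⁻³, so Δρ ≈ 1.127 kg m⁻³.
N² = (g/ρ₀)·Δρ/Δz = g·(Δρ/ρ₀)/Δz = 9.8 × 1.0996 × 10⁻³ / 83 = 1.2983 × 10⁻⁴ s⁻² ≈ 1.30 × 10⁻⁴ s⁻².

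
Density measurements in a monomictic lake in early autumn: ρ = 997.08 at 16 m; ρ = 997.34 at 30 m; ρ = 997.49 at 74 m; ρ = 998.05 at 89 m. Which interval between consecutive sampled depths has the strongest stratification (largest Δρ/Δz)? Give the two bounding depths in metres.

Compute the density gradient over each adjacent pair:
  16–30 m: Δρ/Δz = 0.26/14 = 0.019 kg m⁻⁴
  30–74 m: Δρ/Δz = 0.15/44 = 3.4 × 10⁻³ kg m⁻⁴
  74–89 m: Δρ/Δz = 0.56/15 = 0.037 kg m⁻⁴
The largest gradient is in the 74–89 m interval — the pycnocline.

74–89 m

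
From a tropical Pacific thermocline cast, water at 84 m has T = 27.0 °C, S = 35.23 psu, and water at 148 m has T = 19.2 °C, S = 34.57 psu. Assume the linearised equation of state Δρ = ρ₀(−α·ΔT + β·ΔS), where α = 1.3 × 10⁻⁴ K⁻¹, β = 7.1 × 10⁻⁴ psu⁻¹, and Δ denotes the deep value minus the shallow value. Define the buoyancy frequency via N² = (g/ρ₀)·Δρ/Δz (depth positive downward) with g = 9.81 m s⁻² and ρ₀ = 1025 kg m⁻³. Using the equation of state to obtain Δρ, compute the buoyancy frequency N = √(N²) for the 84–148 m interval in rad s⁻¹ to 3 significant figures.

ΔT = -7.8 K, ΔS = -0.66 psu (deep − shallow).
Δρ/ρ₀ = −αΔT + βΔS = 1.014 × 10⁻³ − 4.686 × 10⁻⁴ = 5.454 × 10⁻⁴, so Δρ ≈ 0.5590 kg m⁻³.
N² = (g/ρ₀)·Δρ/Δz = g·(Δρ/ρ₀)/Δz = 9.81 × 5.454 × 10⁻⁴ / 64 = 8.3600 × 10⁻⁵ s⁻².
N = √(8.3600 × 10⁻⁵) = 9.1433 × 10⁻³ rad s⁻¹ ≈ 9.14 × 10⁻³ rad s⁻¹.

9.14 × 10⁻³ rad s⁻¹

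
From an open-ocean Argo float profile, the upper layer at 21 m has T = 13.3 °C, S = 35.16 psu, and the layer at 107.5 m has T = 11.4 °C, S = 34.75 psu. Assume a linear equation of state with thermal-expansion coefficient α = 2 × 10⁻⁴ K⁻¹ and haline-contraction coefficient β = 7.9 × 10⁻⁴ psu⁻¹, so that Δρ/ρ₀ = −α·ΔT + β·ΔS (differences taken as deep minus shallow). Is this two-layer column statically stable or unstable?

ΔT = 11.4 − 13.3 = -1.9 K and ΔS = 34.75 − 35.16 = -0.41 psu (deep − shallow).
−αΔT = 3.80 × 10⁻⁴; βΔS = -3.239 × 10⁻⁴; sum Δρ/ρ₀ = 5.61 × 10⁻⁵.
Δρ/ρ₀ > 0, so Δρ > 0: deeper water is denser → statically stable.

stable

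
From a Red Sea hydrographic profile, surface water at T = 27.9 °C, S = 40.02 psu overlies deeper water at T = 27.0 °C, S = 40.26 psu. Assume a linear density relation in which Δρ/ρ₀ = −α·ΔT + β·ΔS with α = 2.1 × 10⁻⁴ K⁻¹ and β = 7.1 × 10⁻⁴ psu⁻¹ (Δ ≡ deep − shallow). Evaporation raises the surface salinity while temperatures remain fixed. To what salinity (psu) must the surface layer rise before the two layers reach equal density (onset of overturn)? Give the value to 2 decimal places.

40.53 psu

Neutral buoyancy requires −α(T_deep − T_surf) + β(S_deep − S_surf′) = 0.
S_surf′ = S_deep − (α/β)·ΔT = 40.26 − (2.1 × 10⁻⁴/7.1 × 10⁻⁴)·(-0.9) = 40.5262 psu.
Increase required: 40.5262 − 40.02 = 0.5062 psu.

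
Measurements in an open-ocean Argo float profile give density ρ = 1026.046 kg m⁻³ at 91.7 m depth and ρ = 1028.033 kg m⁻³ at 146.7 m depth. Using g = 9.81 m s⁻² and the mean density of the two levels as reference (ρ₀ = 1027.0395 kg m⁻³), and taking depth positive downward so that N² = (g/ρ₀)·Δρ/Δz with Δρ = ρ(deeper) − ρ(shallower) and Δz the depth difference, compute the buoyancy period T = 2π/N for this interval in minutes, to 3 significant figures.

5.64 min

Δρ = 1028.033 − 1026.046 = 1.987 kg m⁻³ over Δz = 146.7 − 91.7 = 55 m.
N² = (9.81/1027.0395) × (1.987/55) = 3.4508 × 10⁻⁴ s⁻².
N = √(3.4508 × 10⁻⁴) = 0.018576 rad s⁻¹, so T = 2π/N = 338.24 s = 5.6373 min ≈ 5.64 min.
Since Δρ > 0 the layer is stably stratified.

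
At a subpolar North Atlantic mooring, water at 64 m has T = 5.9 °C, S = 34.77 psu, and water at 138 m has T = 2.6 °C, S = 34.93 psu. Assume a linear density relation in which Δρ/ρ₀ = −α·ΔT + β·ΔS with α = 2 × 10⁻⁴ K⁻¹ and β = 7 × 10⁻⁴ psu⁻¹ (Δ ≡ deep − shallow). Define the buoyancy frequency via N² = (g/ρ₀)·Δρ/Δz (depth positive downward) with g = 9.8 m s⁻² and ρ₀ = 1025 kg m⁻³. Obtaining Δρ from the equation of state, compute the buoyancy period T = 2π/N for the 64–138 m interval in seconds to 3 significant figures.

621 s

ΔT = -3.3 K, ΔS = +0.16 psu (deep − shallow).
Δρ/ρ₀ = −αΔT + βΔS = 6.60 × 10⁻⁴ + 1.12 × 10⁻⁴ = 7.72 × 10⁻⁴, so Δρ ≈ 0.7913 kg m⁻³.
N² = (g/ρ₀)·Δρ/Δz = g·(Δρ/ρ₀)/Δz = 9.8 × 7.72 × 10⁻⁴ / 74 = 1.0224 × 10⁻⁴ s⁻².
N = √(1.0224 × 10⁻⁴) = 0.010111 rad s⁻¹ → T = 2π/N = 621.42 s ≈ 621 s.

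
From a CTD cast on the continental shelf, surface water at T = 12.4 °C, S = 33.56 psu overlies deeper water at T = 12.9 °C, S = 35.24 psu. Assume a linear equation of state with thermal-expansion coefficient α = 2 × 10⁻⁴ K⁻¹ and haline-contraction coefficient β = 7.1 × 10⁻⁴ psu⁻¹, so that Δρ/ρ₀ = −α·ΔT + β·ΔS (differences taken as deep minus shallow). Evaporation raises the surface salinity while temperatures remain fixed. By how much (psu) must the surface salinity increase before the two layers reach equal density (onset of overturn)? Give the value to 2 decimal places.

Neutral buoyancy requires −α(T_deep − T_surf) + β(S_deep − S_surf′) = 0.
S_surf′ = S_deep − (α/β)·ΔT = 35.24 − (2 × 10⁻⁴/7.1 × 10⁻⁴)·(+0.5) = 35.0992 psu.
Increase required: 35.0992 − 33.56 = 1.5392 psu.

1.54 psu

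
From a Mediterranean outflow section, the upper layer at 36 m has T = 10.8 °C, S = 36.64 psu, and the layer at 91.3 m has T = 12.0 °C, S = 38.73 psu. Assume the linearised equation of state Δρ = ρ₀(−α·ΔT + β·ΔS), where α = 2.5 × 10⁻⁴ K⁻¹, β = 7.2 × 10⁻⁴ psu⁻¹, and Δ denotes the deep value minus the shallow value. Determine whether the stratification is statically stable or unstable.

ΔT = 12.0 − 10.8 = +1.2 K and ΔS = 38.73 − 36.64 = +2.09 psu (deep − shallow).
−αΔT = -3.00 × 10⁻⁴; βΔS = 1.5048 × 10⁻³; sum Δρ/ρ₀ = 1.2048 × 10⁻³.
Δρ/ρ₀ > 0, so Δρ > 0: deeper water is denser → statically stable.

stable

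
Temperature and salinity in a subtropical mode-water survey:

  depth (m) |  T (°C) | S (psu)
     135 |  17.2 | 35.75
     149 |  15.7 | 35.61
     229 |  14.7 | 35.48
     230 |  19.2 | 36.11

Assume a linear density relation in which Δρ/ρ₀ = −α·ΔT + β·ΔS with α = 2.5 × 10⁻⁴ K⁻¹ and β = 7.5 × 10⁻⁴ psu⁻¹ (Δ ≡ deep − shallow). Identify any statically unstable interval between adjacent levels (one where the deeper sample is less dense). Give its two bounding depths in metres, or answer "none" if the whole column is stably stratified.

229–230 m

Evaluate Δρ/ρ₀ = −αΔT + βΔS across each adjacent pair:
  135–149 m: −αΔT+βΔS = −(2.5 × 10⁻⁴)(-1.5)+(7.5 × 10⁻⁴)(-0.14) = 2.7 × 10⁻⁴ → stable
  149–229 m: −αΔT+βΔS = −(2.5 × 10⁻⁴)(-1.0)+(7.5 × 10⁻⁴)(-0.13) = 1.5 × 10⁻⁴ → stable
  229–230 m: −αΔT+βΔS = −(2.5 × 10⁻⁴)(+4.5)+(7.5 × 10⁻⁴)(+0.63) = -6.5 × 10⁻⁴ → UNSTABLE
The 229–230 m interval has Δρ < 0: lighter water underlies denser water.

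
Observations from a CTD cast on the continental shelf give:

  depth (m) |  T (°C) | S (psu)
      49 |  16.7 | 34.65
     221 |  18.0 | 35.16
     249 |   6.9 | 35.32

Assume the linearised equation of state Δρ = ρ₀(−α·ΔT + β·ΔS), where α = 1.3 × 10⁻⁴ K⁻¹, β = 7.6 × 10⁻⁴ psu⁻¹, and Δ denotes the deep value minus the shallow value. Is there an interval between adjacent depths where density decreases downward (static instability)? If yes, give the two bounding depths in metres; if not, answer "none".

none

Evaluate Δρ/ρ₀ = −αΔT + βΔS across each adjacent pair:
  49–221 m: −αΔT+βΔS = −(1.3 × 10⁻⁴)(+1.3)+(7.6 × 10⁻⁴)(+0.51) = 2.2 × 10⁻⁴ → stable
  221–249 m: −αΔT+βΔS = −(1.3 × 10⁻⁴)(-11.1)+(7.6 × 10⁻⁴)(+0.16) = 1.6 × 10⁻³ → stable
Every interval has Δρ > 0: the column is stably stratified throughout.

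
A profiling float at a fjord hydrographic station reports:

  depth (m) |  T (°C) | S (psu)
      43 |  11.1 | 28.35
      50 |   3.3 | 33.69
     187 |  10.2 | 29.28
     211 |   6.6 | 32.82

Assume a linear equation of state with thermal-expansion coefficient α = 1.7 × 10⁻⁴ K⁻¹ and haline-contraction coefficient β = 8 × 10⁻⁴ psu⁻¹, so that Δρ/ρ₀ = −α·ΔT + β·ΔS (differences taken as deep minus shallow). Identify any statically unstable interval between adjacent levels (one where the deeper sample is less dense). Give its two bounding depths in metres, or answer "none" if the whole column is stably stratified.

Evaluate Δρ/ρ₀ = −αΔT + βΔS across each adjacent pair:
  43–50 m: −αΔT+βΔS = −(1.7 × 10⁻⁴)(-7.8)+(8 × 10⁻⁴)(+5.34) = 5.6 × 10⁻³ → stable
  50–187 m: −αΔT+βΔS = −(1.7 × 10⁻⁴)(+6.9)+(8 × 10⁻⁴)(-4.41) = -4.7 × 10⁻³ → UNSTABLE
  187–211 m: −αΔT+βΔS = −(1.7 × 10⁻⁴)(-3.6)+(8 × 10⁻⁴)(+3.54) = 3.4 × 10⁻³ → stable
The 50–187 m interval has Δρ < 0: lighter water underlies denser water.

50–187 m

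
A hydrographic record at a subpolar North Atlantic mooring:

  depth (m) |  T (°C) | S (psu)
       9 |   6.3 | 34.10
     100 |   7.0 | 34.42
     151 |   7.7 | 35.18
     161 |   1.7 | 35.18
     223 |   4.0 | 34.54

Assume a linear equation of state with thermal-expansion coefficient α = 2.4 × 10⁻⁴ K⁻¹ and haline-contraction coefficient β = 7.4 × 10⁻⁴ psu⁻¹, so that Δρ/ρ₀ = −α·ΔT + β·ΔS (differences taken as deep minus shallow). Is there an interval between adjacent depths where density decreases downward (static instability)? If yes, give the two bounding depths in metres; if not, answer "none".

Evaluate Δρ/ρ₀ = −αΔT + βΔS across each adjacent pair:
  9–100 m: −αΔT+βΔS = −(2.4 × 10⁻⁴)(+0.7)+(7.4 × 10⁻⁴)(+0.32) = 6.9 × 10⁻⁵ → stable
  100–151 m: −αΔT+βΔS = −(2.4 × 10⁻⁴)(+0.7)+(7.4 × 10⁻⁴)(+0.76) = 3.9 × 10⁻⁴ → stable
  151–161 m: −αΔT+βΔS = −(2.4 × 10⁻⁴)(-6.0)+(7.4 × 10⁻⁴)(+0.00) = 1.4 × 10⁻³ → stable
  161–223 m: −αΔT+βΔS = −(2.4 × 10⁻⁴)(+2.3)+(7.4 × 10⁻⁴)(-0.64) = -1.0 × 10⁻³ → UNSTABLE
The 161–223 m interval has Δρ < 0: lighter water underlies denser water.

161–223 m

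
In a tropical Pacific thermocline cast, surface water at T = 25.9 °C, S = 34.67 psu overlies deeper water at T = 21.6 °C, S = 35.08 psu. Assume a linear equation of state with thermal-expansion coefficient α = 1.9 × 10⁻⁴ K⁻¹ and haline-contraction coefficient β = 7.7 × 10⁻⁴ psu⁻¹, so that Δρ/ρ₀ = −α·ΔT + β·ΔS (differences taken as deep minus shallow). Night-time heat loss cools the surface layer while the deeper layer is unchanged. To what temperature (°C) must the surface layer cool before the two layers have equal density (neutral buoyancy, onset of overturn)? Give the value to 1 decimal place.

Neutral buoyancy requires Δρ = 0, i.e. −α(T_deep − T_surf′) + β(S_deep − S_surf) = 0.
T_surf′ = T_deep − (β/α)·ΔS = 21.6 − (7.7 × 10⁻⁴/1.9 × 10⁻⁴)·(+0.41) = 19.938 °C.
Cooling required: 25.9 − (19.938) = 5.962 °C.

19.9 °C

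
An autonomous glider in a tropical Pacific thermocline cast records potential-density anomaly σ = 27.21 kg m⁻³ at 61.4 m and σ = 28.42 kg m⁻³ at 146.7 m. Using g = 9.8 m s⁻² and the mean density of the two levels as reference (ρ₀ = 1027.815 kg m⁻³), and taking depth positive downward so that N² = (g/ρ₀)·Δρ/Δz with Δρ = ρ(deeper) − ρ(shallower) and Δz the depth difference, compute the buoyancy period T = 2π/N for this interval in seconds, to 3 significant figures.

540 s

Δρ = 1028.42 − 1027.21 = 1.21 kg m⁻³ over Δz = 146.7 − 61.4 = 85.3 m.
N² = (9.8/1027.815) × (1.21/85.3) = 1.3525 × 10⁻⁴ s⁻².
N = √(1.3525 × 10⁻⁴) = 0.011630 rad s⁻¹, so T = 2π/N = 540.26 s ≈ 540 s.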